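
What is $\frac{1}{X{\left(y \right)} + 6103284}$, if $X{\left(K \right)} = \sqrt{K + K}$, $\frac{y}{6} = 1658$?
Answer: $\frac{508607}{3104172963730} - \frac{\sqrt{4974}}{18625037782380} \approx 1.6384 \cdot 10^{-7}$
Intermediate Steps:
$y = 9948$ ($y = 6 \cdot 1658 = 9948$)
$X{\left(K \right)} = \sqrt{2} \sqrt{K}$ ($X{\left(K \right)} = \sqrt{2 K} = \sqrt{2} \sqrt{K}$)
$\frac{1}{X{\left(y \right)} + 6103284} = \frac{1}{\sqrt{2} \sqrt{9948} + 6103284} = \frac{1}{\sqrt{2} \cdot 2 \sqrt{2487} + 6103284} = \frac{1}{2 \sqrt{4974} + 6103284} = \frac{1}{6103284 + 2 \sqrt{4974}}$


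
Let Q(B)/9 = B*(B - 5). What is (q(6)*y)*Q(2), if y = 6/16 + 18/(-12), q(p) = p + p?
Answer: 729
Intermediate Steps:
Q(B) = 9*B*(-5 + B) (Q(B) = 9*(B*(B - 5)) = 9*(B*(-5 + B)) = 9*B*(-5 + B))
q(p) = 2*p
y = -9/8 (y = 6*(1/16) + 18*(-1/12) = 3/8 - 3/2 = -9/8 ≈ -1.1250)
(q(6)*y)*Q(2) = ((2*6)*(-9/8))*(9*2*(-5 + 2)) = (12*(-9/8))*(9*2*(-3)) = -27/2*(-54) = 729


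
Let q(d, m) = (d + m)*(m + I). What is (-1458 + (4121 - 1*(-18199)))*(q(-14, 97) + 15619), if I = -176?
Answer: 189051444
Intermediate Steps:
q(d, m) = (-176 + m)*(d + m) (q(d, m) = (d + m)*(m - 176) = (d + m)*(-176 + m) = (-176 + m)*(d + m))
(-1458 + (4121 - 1*(-18199)))*(q(-14, 97) + 15619) = (-1458 + (4121 - 1*(-18199)))*((97² - 176*(-14) - 176*97 - 14*97) + 15619) = (-1458 + (4121 + 18199))*((9409 + 2464 - 17072 - 1358) + 15619) = (-1458 + 22320)*(-6557 + 15619) = 20862*9062 = 189051444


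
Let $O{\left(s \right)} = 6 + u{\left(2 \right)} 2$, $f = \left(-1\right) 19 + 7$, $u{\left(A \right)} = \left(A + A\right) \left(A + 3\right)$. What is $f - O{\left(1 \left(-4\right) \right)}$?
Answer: $-58$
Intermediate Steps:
$u{\left(A \right)} = 2 A \left(3 + A\right)$
$f = -12$ ($f = -19 + 7 = -12$)
$O{\left(s \right)} = 46$ ($O{\left(s \right)} = 6 + 2 \cdot 2 \left(3 + 2\right) 2 = 6 + 2 \cdot 2 \cdot 5 \cdot 2 = 6 + 20 \cdot 2 = 6 + 40 = 46$)
$f - O{\left(1 \left(-4\right) \right)} = -12 - 46 = -58$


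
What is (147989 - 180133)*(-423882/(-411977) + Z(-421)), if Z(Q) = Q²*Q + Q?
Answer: 988147149059143808/411977 ≈ 2.3986e+12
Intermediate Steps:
Z(Q) = Q + Q³ (Z(Q) = Q³ + Q = Q + Q³)
(147989 - 180133)*(-423882/(-411977) + Z(-421)) = (147989 - 180133)*(-423882/(-411977) + (-421 + (-421)³)) = -32144*(-423882*(-1/411977) + (-421 - 74618461)) = -32144*(423882/411977 - 74618882) = -32144*(-30741262725832/411977) = 988147149059143808/411977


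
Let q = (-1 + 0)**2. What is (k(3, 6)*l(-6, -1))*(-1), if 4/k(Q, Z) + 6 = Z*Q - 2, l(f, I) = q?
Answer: -2/5 ≈ -0.40000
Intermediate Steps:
q = 1 (q = (-1)**2 = 1)
l(f, I) = 1
k(Q, Z) = 4/(-8 + Q*Z) (k(Q, Z) = 4/(-6 + (Z*Q - 2)) = 4/(-6 + (Q*Z - 2)) = 4/(-6 + (-2 + Q*Z)) = 4/(-8 + Q*Z))
(k(3, 6)*l(-6, -1))*(-1) = ((4/(-8 + 3*6))*1)*(-1) = ((4/(-8 + 18))*1)*(-1) = ((4/10)*1)*(-1) = ((4*(1/10))*1)*(-1) = ((2/5)*1)*(-1) = (2/5)*(-1) = -2/5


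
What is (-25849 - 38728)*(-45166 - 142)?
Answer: 2925854716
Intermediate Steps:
(-25849 - 38728)*(-45166 - 142) = -64577*(-45308) = 2925854716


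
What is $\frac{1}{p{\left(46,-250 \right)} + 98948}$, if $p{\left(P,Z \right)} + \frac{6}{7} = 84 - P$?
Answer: $\frac{7}{692896} \approx 1.0103 \cdot 10^{-5}$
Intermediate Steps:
$p{\left(P,Z \right)} = \frac{582}{7} - P$ ($p{\left(P,Z \right)} = - \frac{6}{7} - \left(-84 + P\right) = \frac{582}{7} - P$)
$\frac{1}{p{\left(46,-250 \right)} + 98948} = \frac{1}{\left(\frac{582}{7} - 46\right) + 98948} = \frac{1}{\frac{260}{7} + 98948} = \frac{1}{\frac{692896}{7}} = \frac{7}{692896}$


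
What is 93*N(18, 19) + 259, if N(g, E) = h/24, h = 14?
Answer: 1253/4 ≈ 313.25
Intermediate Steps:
N(g, E) = 7/12 (N(g, E) = 14/24 = 14*(1/24) = 7/12)
93*N(18, 19) + 259 = 93*(7/12) + 259 = 217/4 + 259 = 1253/4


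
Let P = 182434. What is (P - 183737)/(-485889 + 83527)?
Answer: 1303/402362 ≈ 0.0032384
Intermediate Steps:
(P - 183737)/(-485889 + 83527) = (182434 - 183737)/(-485889 + 83527) = -1303/(-402362) = -1303*(-1/402362) = 1303/402362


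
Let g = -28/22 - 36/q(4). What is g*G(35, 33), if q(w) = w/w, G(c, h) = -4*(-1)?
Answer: -1640/11 ≈ -149.09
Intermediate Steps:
G(c, h) = 4
q(w) = 1
g = -410/11 (g = -28/22 - 36/1 = -28*1/22 - 36*1 = -14/11 - 36 = -410/11 ≈ -37.273)
g*G(35, 33) = -410/11*4 = -1640/11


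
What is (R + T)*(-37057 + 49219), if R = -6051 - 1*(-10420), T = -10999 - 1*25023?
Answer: -384963786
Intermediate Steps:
T = -36022 (T = -10999 - 25023 = -36022)
R = 4369 (R = -6051 + 10420 = 4369)
(R + T)*(-37057 + 49219) = (4369 - 36022)*(-37057 + 49219) = -31653*12162 = -384963786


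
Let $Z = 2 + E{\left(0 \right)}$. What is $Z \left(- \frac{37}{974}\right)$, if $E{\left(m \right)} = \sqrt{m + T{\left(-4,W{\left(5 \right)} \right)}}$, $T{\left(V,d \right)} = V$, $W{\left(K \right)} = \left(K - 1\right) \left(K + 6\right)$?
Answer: $- \frac{37}{487} - \frac{37 i}{487} \approx -0.075975 - 0.075975 i$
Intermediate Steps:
$W{\left(K \right)} = \left(-1 + K\right) \left(6 + K\right)$
$E{\left(m \right)} = \sqrt{-4 + m}$ ($E{\left(m \right)} = \sqrt{m - 4} = \sqrt{-4 + m}$)
$Z = 2 + 2 i$ ($Z = 2 + \sqrt{-4 + 0} = 2 + \sqrt{-4} = 2 + 2 i \approx 2.0 + 2.0 i$)
$Z \left(- \frac{37}{974}\right) = \left(2 + 2 i\right) \left(- \frac{37}{974}\right) = - \frac{37}{487} - \frac{37 i}{487}$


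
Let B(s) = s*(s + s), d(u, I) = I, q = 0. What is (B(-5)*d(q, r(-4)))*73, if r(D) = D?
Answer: -14600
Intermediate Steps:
B(s) = 2*s**2 (B(s) = s*(2*s) = 2*s**2)
(B(-5)*d(q, r(-4)))*73 = ((2*(-5)**2)*(-4))*73 = ((2*25)*(-4))*73 = (50*(-4))*73 = -200*73 = -14600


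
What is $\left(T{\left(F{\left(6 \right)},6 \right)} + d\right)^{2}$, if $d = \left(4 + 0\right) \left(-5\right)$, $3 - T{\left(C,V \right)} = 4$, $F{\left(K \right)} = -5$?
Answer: $441$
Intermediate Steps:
$T{\left(C,V \right)} = -1$ ($T{\left(C,V \right)} = 3 - 4 = -1$)
$d = -20$ ($d = 4 \left(-5\right) = -20$)
$\left(T{\left(F{\left(6 \right)},6 \right)} + d\right)^{2} = \left(-1 - 20\right)^{2} = \left(-21\right)^{2} = 441$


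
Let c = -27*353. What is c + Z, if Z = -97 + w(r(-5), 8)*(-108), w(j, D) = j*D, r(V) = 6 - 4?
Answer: -11356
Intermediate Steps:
c = -9531
r(V) = 2
w(j, D) = D*j
Z = -1825 (Z = -97 + (8*2)*(-108) = -97 + 16*(-108) = -97 - 1728 = -1825)
c + Z = -9531 - 1825 = -11356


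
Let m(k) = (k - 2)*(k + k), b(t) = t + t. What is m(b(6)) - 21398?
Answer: -21158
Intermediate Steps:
b(t) = 2*t
m(k) = 2*k*(-2 + k) (m(k) = (-2 + k)*(2*k) = 2*k*(-2 + k))
m(b(6)) - 21398 = 2*(2*6)*(-2 + 2*6) - 21398 = 2*12*(-2 + 12) - 21398 = 2*12*10 - 21398 = 240 - 21398 = -21158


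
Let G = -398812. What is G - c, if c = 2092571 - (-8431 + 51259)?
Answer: -2448555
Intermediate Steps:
c = 2049743 (c = 2092571 - 1*42828 = 2092571 - 42828 = 2049743)
G - c = -398812 - 1*2049743 = -398812 - 2049743 = -2448555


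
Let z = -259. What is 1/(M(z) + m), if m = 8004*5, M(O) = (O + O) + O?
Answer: 1/39243 ≈ 2.5482e-5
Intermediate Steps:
M(O) = 3*O (M(O) = 2*O + O = 3*O)
m = 40020
1/(M(z) + m) = 1/(3*(-259) + 40020) = 1/(-777 + 40020) = 1/39243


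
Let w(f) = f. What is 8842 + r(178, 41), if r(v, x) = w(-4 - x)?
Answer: 8797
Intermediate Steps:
r(v, x) = -4 - x
8842 + r(178, 41) = 8842 + (-4 - 1*41) = 8842 + (-4 - 41) = 8842 - 45 = 8797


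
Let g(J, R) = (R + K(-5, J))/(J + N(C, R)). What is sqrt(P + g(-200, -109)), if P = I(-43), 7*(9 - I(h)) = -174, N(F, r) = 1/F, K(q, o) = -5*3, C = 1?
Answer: sqrt(66907183)/1393 ≈ 5.8720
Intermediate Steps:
K(q, o) = -15
I(h) = 237/7 (I(h) = 9 - 1/7*(-174) = 9 + 174/7 = 237/7)
P = 237/7 ≈ 33.857
g(J, R) = (-15 + R)/(1 + J) (g(J, R) = (R - 15)/(J + 1/1) = (-15 + R)/(J + 1) = (-15 + R)/(1 + J))
sqrt(P + g(-200, -109)) = sqrt(237/7 + (-15 - 109)/(1 - 200)) = sqrt(237/7 - 124/(-199)) = sqrt(237/7 - 1/199*(-124)) = sqrt(237/7 + 124/199) = sqrt(48031/1393) = sqrt(66907183)/1393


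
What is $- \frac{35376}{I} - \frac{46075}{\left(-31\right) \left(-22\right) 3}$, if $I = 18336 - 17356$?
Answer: $- \frac{29383199}{501270} \approx -58.617$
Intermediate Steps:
$I = 980$
$- \frac{35376}{I} - \frac{46075}{\left(-31\right) \left(-22\right) 3} = - \frac{35376}{980} - \frac{46075}{\left(-31\right) \left(-22\right) 3} = \left(-35376\right) \frac{1}{980} - \frac{46075}{682 \cdot 3} = - \frac{8844}{245} - \frac{46075}{2046} = - \frac{29383199}{501270}$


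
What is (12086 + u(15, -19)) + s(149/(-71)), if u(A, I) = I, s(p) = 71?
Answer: 12138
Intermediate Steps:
(12086 + u(15, -19)) + s(149/(-71)) = (12086 - 19) + 71 = 12067 + 71 = 12138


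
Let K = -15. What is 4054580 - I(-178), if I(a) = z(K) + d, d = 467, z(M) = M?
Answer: 4054128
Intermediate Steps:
I(a) = 452 (I(a) = -15 + 467 = 452)
4054580 - I(-178) = 4054580 - 1*452 = 4054580 - 452 = 4054128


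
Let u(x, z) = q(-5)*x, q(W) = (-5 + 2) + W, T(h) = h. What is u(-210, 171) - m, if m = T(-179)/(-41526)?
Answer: 69763501/41526 ≈ 1680.0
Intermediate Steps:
q(W) = -3 + W
u(x, z) = -8*x (u(x, z) = (-3 - 5)*x = -8*x)
m = 179/41526 (m = -179/(-41526) = -179*(-1/41526) = 179/41526 ≈ 0.0043105)
u(-210, 171) - m = -8*(-210) - 1*179/41526 = 1680 - 179/41526 = 69763501/41526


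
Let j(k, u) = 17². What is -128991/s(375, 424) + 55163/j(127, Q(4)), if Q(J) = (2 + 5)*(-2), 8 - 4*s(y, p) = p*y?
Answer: 117363017/604588 ≈ 194.12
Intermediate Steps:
s(y, p) = 2 - p*y/4
Q(J) = -14 (Q(J) = 7*(-2) = -14)
j(k, u) = 289
-128991/s(375, 424) + 55163/j(127, Q(4)) = -128991/(2 - ¼*424*375) + 55163/289 = -128991/(2 - 39750) + 55163*(1/289) = -128991/(-39748) + 55163/289 = -128991*(-1/39748) + 55163/289 = 6789/2092 + 55163/289 = 117363017/604588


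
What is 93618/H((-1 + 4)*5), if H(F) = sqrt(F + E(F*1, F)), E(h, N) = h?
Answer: 15603*sqrt(30)/5 ≈ 17092.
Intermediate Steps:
H(F) = sqrt(2)*sqrt(F) (H(F) = sqrt(F + F*1) = sqrt(F + F) = sqrt(2*F) = sqrt(2)*sqrt(F))
93618/H((-1 + 4)*5) = 93618/((sqrt(2)*sqrt((-1 + 4)*5))) = 93618/((sqrt(2)*sqrt(3*5))) = 93618/((sqrt(2)*sqrt(15))) = 93618/(sqrt(30)) = 93618*(sqrt(30)/30) = 15603*sqrt(30)/5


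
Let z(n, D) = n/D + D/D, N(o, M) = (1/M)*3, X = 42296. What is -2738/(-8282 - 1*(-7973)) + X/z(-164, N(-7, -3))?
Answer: 4507078/16995 ≈ 265.20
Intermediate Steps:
N(o, M) = 3/M
z(n, D) = 1 + n/D (z(n, D) = n/D + 1 = 1 + n/D)
-2738/(-8282 - 1*(-7973)) + X/z(-164, N(-7, -3)) = -2738/(-8282 - 1*(-7973)) + 42296/(((3/(-3) - 164)/((3/(-3))))) = -2738/(-8282 + 7973) + 42296/(((3*(-⅓) - 164)/((3*(-⅓))))) = -2738/(-309) + 42296/(((-1 - 164)/(-1))) = -2738*(-1/309) + 42296/((-1*(-165))) = 2738/309 + 42296/165 = 4507078/16995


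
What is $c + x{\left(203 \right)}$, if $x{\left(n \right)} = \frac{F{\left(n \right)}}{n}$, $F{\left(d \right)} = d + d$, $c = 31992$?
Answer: $31994$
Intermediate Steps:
$F{\left(d \right)} = 2 d$
$x{\left(n \right)} = 2$ ($x{\left(n \right)} = \frac{2 n}{n} = 2$)
$c + x{\left(203 \right)} = 31992 + 2 = 31994$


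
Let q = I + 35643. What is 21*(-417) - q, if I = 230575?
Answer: -274975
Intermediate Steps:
q = 266218 (q = 230575 + 35643 = 266218)
21*(-417) - q = 21*(-417) - 1*266218 = -8757 - 266218 = -274975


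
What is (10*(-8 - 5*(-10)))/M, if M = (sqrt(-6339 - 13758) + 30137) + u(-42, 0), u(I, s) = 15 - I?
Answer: 12681480/911697733 - 1260*I*sqrt(2233)/911697733 ≈ 0.01391 - 6.5308e-5*I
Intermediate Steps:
M = 30194 + 3*I*sqrt(2233) (M = (sqrt(-6339 - 13758) + 30137) + (15 - 1*(-42)) = (sqrt(-20097) + 30137) + (15 + 42) = (3*I*sqrt(2233) + 30137) + 57 = (30137 + 3*I*sqrt(2233)) + 57 = 30194 + 3*I*sqrt(2233) ≈ 30194.0 + 141.76*I)
(10*(-8 - 5*(-10)))/M = (10*(-8 - 5*(-10)))/(30194 + 3*I*sqrt(2233)) = (10*(-8 + 50))/(30194 + 3*I*sqrt(2233)) = (10*42)/(30194 + 3*I*sqrt(2233)) = 420/(30194 + 3*I*sqrt(2233))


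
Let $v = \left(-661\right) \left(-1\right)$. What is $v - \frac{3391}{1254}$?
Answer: $\frac{825503}{1254} \approx 658.3$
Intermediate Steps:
$v = 661$
$v - \frac{3391}{1254} = 661 - \frac{3391}{1254} = \frac{825503}{1254}$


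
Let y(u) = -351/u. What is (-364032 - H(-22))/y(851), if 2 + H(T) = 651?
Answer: 310343531/351 ≈ 8.8417e+5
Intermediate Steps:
H(T) = 649 (H(T) = -2 + 651 = 649)
(-364032 - H(-22))/y(851) = (-364032 - 1*649)/((-351/851)) = (-364032 - 649)/((-351*1/851)) = -364681/(-351/851) = -364681*(-851/351) = 310343531/351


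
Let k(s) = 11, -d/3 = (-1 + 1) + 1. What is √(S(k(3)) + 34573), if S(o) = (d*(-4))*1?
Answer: √34585 ≈ 185.97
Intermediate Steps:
d = -3 (d = -3*((-1 + 1) + 1) = -3*(0 + 1) = -3*1 = -3)
S(o) = 12 (S(o) = -3*(-4)*1 = 12*1 = 12)
√(S(k(3)) + 34573) = √(12 + 34573) = √34585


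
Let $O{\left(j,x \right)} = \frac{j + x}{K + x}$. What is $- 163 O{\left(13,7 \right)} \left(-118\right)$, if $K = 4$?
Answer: $\frac{384680}{11} \approx 34971.0$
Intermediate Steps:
$O{\left(j,x \right)} = \frac{j + x}{4 + x}$
$- 163 O{\left(13,7 \right)} \left(-118\right) = - 163 \frac{13 + 7}{4 + 7} \left(-118\right) = - 163 \cdot \frac{1}{11} \cdot 20 \left(-118\right) = \left(-163\right) \frac{20}{11} \left(-118\right) = \left(- \frac{3260}{11}\right) \left(-118\right) = \frac{384680}{11}$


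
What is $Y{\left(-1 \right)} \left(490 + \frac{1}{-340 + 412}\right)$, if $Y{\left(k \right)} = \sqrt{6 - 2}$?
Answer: $\frac{35281}{36} \approx 980.03$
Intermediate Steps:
$Y{\left(k \right)} = 2$ ($Y{\left(k \right)} = \sqrt{4} = 2$)
$Y{\left(-1 \right)} \left(490 + \frac{1}{-340 + 412}\right) = 2 \left(490 + \frac{1}{-340 + 412}\right) = 2 \left(490 + \frac{1}{72}\right) = 2 \cdot \frac{35281}{72} = \frac{35281}{36}$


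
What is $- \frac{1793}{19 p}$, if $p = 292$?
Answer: $- \frac{1793}{5548} \approx -0.32318$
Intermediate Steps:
$- \frac{1793}{19 p} = - \frac{1793}{19 \cdot 292} = - \frac{1793}{5548}$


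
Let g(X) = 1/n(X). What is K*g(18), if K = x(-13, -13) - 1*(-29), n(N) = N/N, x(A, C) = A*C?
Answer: 198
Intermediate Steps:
n(N) = 1
g(X) = 1 (g(X) = 1/1 = 1)
K = 198 (K = -13*(-13) - 1*(-29) = 169 + 29 = 198)
K*g(18) = 198*1 = 198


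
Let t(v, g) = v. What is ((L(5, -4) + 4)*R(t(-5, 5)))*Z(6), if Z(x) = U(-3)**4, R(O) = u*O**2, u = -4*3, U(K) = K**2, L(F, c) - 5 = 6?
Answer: -29524500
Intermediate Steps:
L(F, c) = 11 (L(F, c) = 5 + 6 = 11)
u = -12
R(O) = -12*O**2
Z(x) = 6561 (Z(x) = ((-3)**2)**4 = 9**4 = 6561)
((L(5, -4) + 4)*R(t(-5, 5)))*Z(6) = ((11 + 4)*(-12*(-5)**2))*6561 = (15*(-12*25))*6561 = (15*(-300))*6561 = -4500*6561 = -29524500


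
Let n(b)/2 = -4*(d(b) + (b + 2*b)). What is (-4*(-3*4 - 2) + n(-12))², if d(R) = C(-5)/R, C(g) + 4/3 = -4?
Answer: 9388096/81 ≈ 1.1590e+5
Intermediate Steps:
C(g) = -16/3 (C(g) = -4/3 - 4 = -16/3)
d(R) = -16/(3*R)
n(b) = -24*b + 128/(3*b) (n(b) = 2*(-4*(-16/(3*b) + (b + 2*b))) = 2*(-4*(-16/(3*b) + 3*b)) = 2*(-4*(3*b - 16/(3*b))) = 2*(-12*b + 64/(3*b)) = -24*b + 128/(3*b))
(-4*(-3*4 - 2) + n(-12))² = (-4*(-3*4 - 2) + (-24*(-12) + (128/3)/(-12)))² = (-4*(-12 - 2) + (288 + (128/3)*(-1/12)))² = (-4*(-14) + (288 - 32/9))² = (56 + 2560/9)² = (3064/9)² = 9388096/81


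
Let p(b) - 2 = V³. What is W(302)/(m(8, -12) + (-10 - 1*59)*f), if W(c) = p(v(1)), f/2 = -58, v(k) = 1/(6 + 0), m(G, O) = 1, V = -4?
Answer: -62/8005 ≈ -0.0077452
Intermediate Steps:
v(k) = ⅙ (v(k) = 1/6 = ⅙)
p(b) = -62 (p(b) = 2 + (-4)³ = 2 - 64 = -62)
f = -116 (f = 2*(-58) = -116)
W(c) = -62
W(302)/(m(8, -12) + (-10 - 1*59)*f) = -62/(1 + (-10 - 1*59)*(-116)) = -62/(1 + (-10 - 59)*(-116)) = -62/(1 - 69*(-116)) = -62/(1 + 8004) = -62/8005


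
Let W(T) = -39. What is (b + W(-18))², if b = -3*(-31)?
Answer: 2916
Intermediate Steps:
b = 93
(b + W(-18))² = (93 - 39)² = 54² = 2916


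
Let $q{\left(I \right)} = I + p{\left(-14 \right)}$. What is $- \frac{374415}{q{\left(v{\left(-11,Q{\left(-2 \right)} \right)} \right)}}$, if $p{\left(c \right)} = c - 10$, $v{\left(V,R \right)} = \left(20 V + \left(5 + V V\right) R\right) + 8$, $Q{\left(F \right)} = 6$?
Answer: $- \frac{74883}{104} \approx -720.03$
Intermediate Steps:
$v{\left(V,R \right)} = 8 + 20 V + R \left(5 + V^{2}\right)$ ($v{\left(V,R \right)} = \left(20 V + \left(5 + V^{2}\right) R\right) + 8 = \left(20 V + R \left(5 + V^{2}\right)\right) + 8 = 8 + 20 V + R \left(5 + V^{2}\right)$)
$p{\left(c \right)} = -10 + c$
$q{\left(I \right)} = -24 + I$ ($q{\left(I \right)} = I - 24 = -24 + I$)
$- \frac{374415}{q{\left(v{\left(-11,Q{\left(-2 \right)} \right)} \right)}} = - \frac{374415}{-24 + \left(8 + 5 \cdot 6 + 20 \left(-11\right) + 6 \left(-11\right)^{2}\right)} = - \frac{374415}{-24 + \left(8 + 30 - 220 + 6 \cdot 121\right)} = - \frac{374415}{-24 + \left(8 + 30 - 220 + 726\right)} = - \frac{374415}{-24 + 544} = - \frac{374415}{520} = \left(-374415\right) \frac{1}{520} = - \frac{74883}{104}$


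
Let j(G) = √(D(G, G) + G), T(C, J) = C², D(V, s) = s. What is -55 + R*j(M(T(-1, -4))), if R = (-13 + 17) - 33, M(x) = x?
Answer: -55 - 29*√2 ≈ -96.012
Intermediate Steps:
j(G) = √2*√G (j(G) = √(G + G) = √(2*G) = √2*√G)
R = -29 (R = 4 - 33 = -29)
-55 + R*j(M(T(-1, -4))) = -55 - 29*√2*√((-1)²) = -55 - 29*√2*√1 = -55 - 29*√2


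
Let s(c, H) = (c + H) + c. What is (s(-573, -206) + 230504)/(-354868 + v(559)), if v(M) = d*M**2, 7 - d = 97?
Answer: -114576/14239079 ≈ -0.0080466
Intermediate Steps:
d = -90 (d = 7 - 1*97 = 7 - 97 = -90)
s(c, H) = H + 2*c (s(c, H) = (H + c) + c = H + 2*c)
v(M) = -90*M**2
(s(-573, -206) + 230504)/(-354868 + v(559)) = ((-206 + 2*(-573)) + 230504)/(-354868 - 90*559**2) = ((-206 - 1146) + 230504)/(-354868 - 90*312481) = (-1352 + 230504)/(-354868 - 28123290) = 229152/(-28478158) = 229152*(-1/28478158) = -114576/14239079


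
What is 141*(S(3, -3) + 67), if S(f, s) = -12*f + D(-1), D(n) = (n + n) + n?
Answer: 3948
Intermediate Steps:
D(n) = 3*n (D(n) = 2*n + n = 3*n)
S(f, s) = -3 - 12*f (S(f, s) = -12*f + 3*(-1) = -12*f - 3 = -3 - 12*f)
141*(S(3, -3) + 67) = 141*((-3 - 12*3) + 67) = 141*((-3 - 36) + 67) = 141*(-39 + 67) = 141*28 = 3948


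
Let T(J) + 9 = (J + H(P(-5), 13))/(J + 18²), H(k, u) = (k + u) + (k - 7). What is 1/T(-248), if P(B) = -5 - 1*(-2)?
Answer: -19/233 ≈ -0.081545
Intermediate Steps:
P(B) = -3 (P(B) = -5 + 2 = -3)
H(k, u) = -7 + u + 2*k (H(k, u) = (k + u) + (-7 + k) = -7 + u + 2*k)
T(J) = -9 + J/(324 + J) (T(J) = -9 + (J + (-7 + 13 + 2*(-3)))/(J + 18²) = -9 + (J + (-7 + 13 - 6))/(J + 324) = -9 + (J + 0)/(324 + J) = -9 + J/(324 + J))
1/T(-248) = 1/(4*(-729 - 2*(-248))/(324 - 248)) = 1/(4*(-729 + 496)/76) = 1/(4*(1/76)*(-233)) = 1/(-233/19) = -19/233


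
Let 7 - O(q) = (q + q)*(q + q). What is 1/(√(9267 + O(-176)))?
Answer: -I*√114630/114630 ≈ -0.0029536*I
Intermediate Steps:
O(q) = 7 - 4*q² (O(q) = 7 - (q + q)*(q + q) = 7 - 2*q*2*q = 7 - 4*q²)
1/(√(9267 + O(-176))) = 1/(√(9267 + (7 - 4*(-176)²))) = 1/(√(9267 + (7 - 4*30976))) = 1/(√(9267 + (7 - 123904))) = 1/(√(9267 - 123897)) = 1/(√(-114630)) = 1/(I*√114630) = -I*√114630/114630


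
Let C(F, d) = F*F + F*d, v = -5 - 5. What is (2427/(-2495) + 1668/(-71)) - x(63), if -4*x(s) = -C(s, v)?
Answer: -608823063/708580 ≈ -859.22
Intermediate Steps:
v = -10
C(F, d) = F**2 + F*d
x(s) = s*(-10 + s)/4 (x(s) = -(-1)*s*(s - 10)/4 = -(-1)*s*(-10 + s)/4 = s*(-10 + s)/4)
(2427/(-2495) + 1668/(-71)) - x(63) = (2427/(-2495) + 1668/(-71)) - 63*(-10 + 63)/4 = (2427*(-1/2495) + 1668*(-1/71)) - 63*53/4 = (-2427/2495 - 1668/71) - 1*3339/4 = -4333977/177145 - 3339/4 = -608823063/708580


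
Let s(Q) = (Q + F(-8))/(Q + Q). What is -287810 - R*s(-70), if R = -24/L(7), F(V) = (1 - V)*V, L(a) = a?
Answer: -70512598/245 ≈ -2.8781e+5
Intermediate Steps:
F(V) = V*(1 - V)
s(Q) = (-72 + Q)/(2*Q) (s(Q) = (Q - 8*(1 - 1*(-8)))/(Q + Q) = (Q - 8*(1 + 8))/((2*Q)) = (Q - 8*9)*(1/(2*Q)) = (Q - 72)*(1/(2*Q)) = (-72 + Q)*(1/(2*Q)) = (-72 + Q)/(2*Q))
R = -24/7 ≈ -3.4286
-287810 - R*s(-70) = -287810 - (-24)*(1/2)*(-72 - 70)/(-70)/7 = -287810 - (-24)*(1/2)*(-1/70)*(-142)/7 = -287810 - (-24)*71/(7*70) = -287810 - 1*(-852/245) = -287810 + 852/245 = -70512598/245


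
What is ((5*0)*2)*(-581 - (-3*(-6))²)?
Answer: 0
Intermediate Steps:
((5*0)*2)*(-581 - (-3*(-6))²) = (0*2)*(-581 - 1*18²) = 0*(-581 - 1*324) = 0*(-581 - 324) = 0*(-905) = 0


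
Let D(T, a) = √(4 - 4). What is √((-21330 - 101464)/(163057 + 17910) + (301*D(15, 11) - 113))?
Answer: 3*I*√413651654095/180967 ≈ 10.662*I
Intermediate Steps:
D(T, a) = 0 (D(T, a) = √0 = 0)
√((-21330 - 101464)/(163057 + 17910) + (301*D(15, 11) - 113)) = √((-21330 - 101464)/(163057 + 17910) + (301*0 - 113)) = √(-122794/180967 + (0 - 113)) = √(-122794*1/180967 - 113) = √(-122794/180967 - 113) = √(-20572065/180967) = 3*I*√413651654095/180967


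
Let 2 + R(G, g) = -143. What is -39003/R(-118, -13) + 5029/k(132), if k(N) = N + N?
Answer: 11025997/38280 ≈ 288.04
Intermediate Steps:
R(G, g) = -145 (R(G, g) = -2 - 143 = -145)
k(N) = 2*N
-39003/R(-118, -13) + 5029/k(132) = -39003/(-145) + 5029/((2*132)) = -39003*(-1/145) + 5029/264 = 39003/145 + 5029*(1/264) = 39003/145 + 5029/264 = 11025997/38280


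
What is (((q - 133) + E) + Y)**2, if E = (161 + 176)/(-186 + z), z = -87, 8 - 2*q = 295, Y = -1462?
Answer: 902300511025/298116 ≈ 3.0267e+6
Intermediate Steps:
q = -287/2 (q = 4 - 1/2*295 = 4 - 295/2 = -287/2 ≈ -143.50)
E = -337/273 (E = (161 + 176)/(-186 - 87) = 337/(-273) = 337*(-1/273) = -337/273 ≈ -1.2344)
(((q - 133) + E) + Y)**2 = (((-287/2 - 133) - 337/273) - 1462)**2 = ((-553/2 - 337/273) - 1462)**2 = (-151643/546 - 1462)**2 = (-949895/546)**2 = 902300511025/298116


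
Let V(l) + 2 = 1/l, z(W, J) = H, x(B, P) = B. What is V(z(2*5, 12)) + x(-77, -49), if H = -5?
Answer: -396/5 ≈ -79.200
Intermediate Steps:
z(W, J) = -5
V(l) = -2 + 1/l
V(z(2*5, 12)) + x(-77, -49) = (-2 + 1/(-5)) - 77 = (-2 - 1/5) - 77 = -11/5 - 77 = -396/5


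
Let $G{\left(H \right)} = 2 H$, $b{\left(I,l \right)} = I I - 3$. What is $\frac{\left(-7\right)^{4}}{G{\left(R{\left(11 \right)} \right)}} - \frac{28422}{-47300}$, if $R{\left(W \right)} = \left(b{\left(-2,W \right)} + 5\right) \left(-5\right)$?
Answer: $- \frac{5593099}{141900} \approx -39.416$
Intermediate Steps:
$b{\left(I,l \right)} = -3 + I^{2}$ ($b{\left(I,l \right)} = I^{2} - 3 = -3 + I^{2}$)
$R{\left(W \right)} = -30$ ($R{\left(W \right)} = \left(\left(-3 + \left(-2\right)^{2}\right) + 5\right) \left(-5\right) = \left(\left(-3 + 4\right) + 5\right) \left(-5\right) = \left(1 + 5\right) \left(-5\right) = 6 \left(-5\right) = -30$)
$\frac{\left(-7\right)^{4}}{G{\left(R{\left(11 \right)} \right)}} - \frac{28422}{-47300} = \frac{\left(-7\right)^{4}}{2 \left(-30\right)} - \frac{28422}{-47300} = \frac{2401}{-60} - - \frac{14211}{23650} = 2401 \left(- \frac{1}{60}\right) + \frac{14211}{23650} = - \frac{2401}{60} + \frac{14211}{23650} = - \frac{5593099}{141900}$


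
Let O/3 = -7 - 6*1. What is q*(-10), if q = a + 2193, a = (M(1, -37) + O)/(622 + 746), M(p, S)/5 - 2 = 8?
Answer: -15000175/684 ≈ -21930.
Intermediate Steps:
M(p, S) = 50 (M(p, S) = 10 + 5*8 = 10 + 40 = 50)
O = -39 (O = 3*(-7 - 6*1) = 3*(-7 - 6) = 3*(-13) = -39)
a = 11/1368 (a = (50 - 39)/(622 + 746) = 11/1368 ≈ 0.0080409)
q = 3000035/1368 (q = 11/1368 + 2193 = 3000035/1368 ≈ 2193.0)
q*(-10) = (3000035/1368)*(-10) = -15000175/684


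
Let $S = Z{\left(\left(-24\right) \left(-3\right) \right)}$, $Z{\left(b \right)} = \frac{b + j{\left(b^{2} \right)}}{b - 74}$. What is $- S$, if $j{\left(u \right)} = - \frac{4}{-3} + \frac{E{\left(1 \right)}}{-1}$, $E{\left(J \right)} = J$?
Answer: $\frac{217}{6} \approx 36.167$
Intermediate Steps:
$j{\left(u \right)} = \frac{1}{3}$ ($j{\left(u \right)} = - \frac{4}{-3} + 1 \frac{1}{-1} = \left(-4\right) \left(- \frac{1}{3}\right) + 1 \left(-1\right) = \frac{4}{3} - 1 = \frac{1}{3}$)
$Z{\left(b \right)} = \frac{\frac{1}{3} + b}{-74 + b}$ ($Z{\left(b \right)} = \frac{b + \frac{1}{3}}{b - 74} = \frac{\frac{1}{3} + b}{-74 + b}$)
$S = - \frac{217}{6}$ ($S = \frac{\frac{1}{3} - -72}{-74 - -72} = \frac{\frac{1}{3} + 72}{-74 + 72} = \frac{1}{-2} \cdot \frac{217}{3} = \left(- \frac{1}{2}\right) \frac{217}{3} = - \frac{217}{6} \approx -36.167$)
$- S = \left(-1\right) \left(- \frac{217}{6}\right) = \frac{217}{6}$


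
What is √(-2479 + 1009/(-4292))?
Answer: I*√11417661021/2146 ≈ 49.792*I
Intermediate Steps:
√(-2479 + 1009/(-4292)) = √(-2479 + 1009*(-1/4292)) = √(-2479 - 1009/4292) = √(-10640877/4292) = I*√11417661021/2146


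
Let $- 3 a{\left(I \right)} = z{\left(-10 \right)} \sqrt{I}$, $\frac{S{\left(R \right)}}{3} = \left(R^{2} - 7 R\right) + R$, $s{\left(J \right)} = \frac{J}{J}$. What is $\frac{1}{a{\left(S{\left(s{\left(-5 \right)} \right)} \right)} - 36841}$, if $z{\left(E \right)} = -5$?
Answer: $- \frac{110523}{4071777968} - \frac{5 i \sqrt{15}}{4071777968} \approx -2.7144 \cdot 10^{-5} - 4.7559 \cdot 10^{-9} i$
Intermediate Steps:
$s{\left(J \right)} = 1$
$S{\left(R \right)} = - 18 R + 3 R^{2}$ ($S{\left(R \right)} = 3 \left(\left(R^{2} - 7 R\right) + R\right) = 3 \left(R^{2} - 6 R\right) = - 18 R + 3 R^{2}$)
$a{\left(I \right)} = \frac{5 \sqrt{I}}{3}$ ($a{\left(I \right)} = - \frac{\left(-5\right) \sqrt{I}}{3} = \frac{5 \sqrt{I}}{3}$)
$\frac{1}{a{\left(S{\left(s{\left(-5 \right)} \right)} \right)} - 36841} = \frac{1}{\frac{5 \sqrt{3 \cdot 1 \left(-6 + 1\right)}}{3} - 36841} = \frac{1}{\frac{5 \sqrt{3 \cdot 1 \left(-5\right)}}{3} + \left(-41752 + 4911\right)} = \frac{1}{\frac{5 \sqrt{-15}}{3} - 36841} = \frac{1}{\frac{5 i \sqrt{15}}{3} - 36841} = \frac{1}{-36841 + \frac{5 i \sqrt{15}}{3}}$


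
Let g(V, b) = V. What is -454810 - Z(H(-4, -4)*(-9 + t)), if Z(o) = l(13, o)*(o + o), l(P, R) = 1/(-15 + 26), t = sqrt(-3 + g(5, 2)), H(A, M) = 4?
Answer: -5002838/11 - 8*sqrt(2)/11 ≈ -4.5480e+5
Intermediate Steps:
t = sqrt(2) (t = sqrt(-3 + 5) = sqrt(2) ≈ 1.4142)
l(P, R) = 1/11
Z(o) = 2*o/11 (Z(o) = (o + o)/11 = (2*o)/11 = 2*o/11)
-454810 - Z(H(-4, -4)*(-9 + t)) = -454810 - 2*4*(-9 + sqrt(2))/11 = -454810 - 2*(-36 + 4*sqrt(2))/11 = -454810 - (-72/11 + 8*sqrt(2)/11) = -454810 + (72/11 - 8*sqrt(2)/11) = -5002838/11 - 8*sqrt(2)/11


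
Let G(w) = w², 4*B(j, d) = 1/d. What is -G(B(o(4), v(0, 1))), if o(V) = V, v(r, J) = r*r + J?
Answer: -1/16 ≈ -0.062500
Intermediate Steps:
v(r, J) = J + r² (v(r, J) = r² + J = J + r²)
B(j, d) = 1/(4*d)
-G(B(o(4), v(0, 1))) = -(1/(4*(1 + 0²)))² = -(1/(4*(1 + 0)))² = -((¼)/1)² = -((¼)*1)² = -(¼)² = -1*1/16 = -1/16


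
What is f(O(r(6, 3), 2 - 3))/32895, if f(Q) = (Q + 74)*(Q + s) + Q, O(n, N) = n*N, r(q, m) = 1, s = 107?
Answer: 2579/10965 ≈ 0.23520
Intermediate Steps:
O(n, N) = N*n
f(Q) = Q + (74 + Q)*(107 + Q) (f(Q) = (Q + 74)*(Q + 107) + Q = (74 + Q)*(107 + Q) + Q = Q + (74 + Q)*(107 + Q))
f(O(r(6, 3), 2 - 3))/32895 = (7918 + ((2 - 3)*1)² + 182*((2 - 3)*1))/32895 = (7918 + (-1*1)² + 182*(-1*1))*(1/32895) = (7918 + (-1)² + 182*(-1))*(1/32895) = (7918 + 1 - 182)*(1/32895) = 7737*(1/32895) = 2579/10965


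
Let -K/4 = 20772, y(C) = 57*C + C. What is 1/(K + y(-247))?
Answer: -1/97414 ≈ -1.0265e-5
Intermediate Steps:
y(C) = 58*C
K = -83088 (K = -4*20772 = -83088)
1/(K + y(-247)) = 1/(-83088 + 58*(-247)) = 1/(-83088 - 14326) = 1/(-97414) = -1/97414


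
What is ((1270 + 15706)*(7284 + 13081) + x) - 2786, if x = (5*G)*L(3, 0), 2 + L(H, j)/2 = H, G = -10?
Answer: 345713354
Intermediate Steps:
L(H, j) = -4 + 2*H
x = -100 (x = (5*(-10))*(-4 + 2*3) = -50*(-4 + 6) = -50*2 = -100)
((1270 + 15706)*(7284 + 13081) + x) - 2786 = ((1270 + 15706)*(7284 + 13081) - 100) - 2786 = (16976*20365 - 100) - 2786 = (345716240 - 100) - 2786 = 345716140 - 2786 = 345713354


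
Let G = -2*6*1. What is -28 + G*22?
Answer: -292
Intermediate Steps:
G = -12 (G = -12*1 = -12)
-28 + G*22 = -28 - 12*22 = -28 - 264 = -292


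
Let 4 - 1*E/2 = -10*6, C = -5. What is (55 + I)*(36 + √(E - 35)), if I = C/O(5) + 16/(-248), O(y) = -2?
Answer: 64098/31 + 3561*√93/62 ≈ 2621.6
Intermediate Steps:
E = 128 (E = 8 - (-20)*6 = 8 - 2*(-60) = 8 + 120 = 128)
I = 151/62 (I = -5/(-2) + 16/(-248) = -5*(-½) + 16*(-1/248) = 5/2 - 2/31 = 151/62 ≈ 2.4355)
(55 + I)*(36 + √(E - 35)) = (55 + 151/62)*(36 + √(128 - 35)) = 3561*(36 + √93)/62 = 64098/31 + 3561*√93/62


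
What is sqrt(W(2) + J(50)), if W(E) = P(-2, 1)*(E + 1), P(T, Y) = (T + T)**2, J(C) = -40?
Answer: 2*sqrt(2) ≈ 2.8284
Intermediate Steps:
P(T, Y) = 4*T**2 (P(T, Y) = (2*T)**2 = 4*T**2)
W(E) = 16 + 16*E (W(E) = (4*(-2)**2)*(E + 1) = (4*4)*(1 + E) = 16*(1 + E) = 16 + 16*E)
sqrt(W(2) + J(50)) = sqrt((16 + 16*2) - 40) = sqrt((16 + 32) - 40) = sqrt(48 - 40) = sqrt(8) = 2*sqrt(2)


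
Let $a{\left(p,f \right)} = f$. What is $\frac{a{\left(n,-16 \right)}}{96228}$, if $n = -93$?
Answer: $- \frac{4}{24057} \approx -0.00016627$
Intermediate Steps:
$\frac{a{\left(n,-16 \right)}}{96228} = - \frac{16}{96228} = \left(-16\right) \frac{1}{96228} = - \frac{4}{24057}$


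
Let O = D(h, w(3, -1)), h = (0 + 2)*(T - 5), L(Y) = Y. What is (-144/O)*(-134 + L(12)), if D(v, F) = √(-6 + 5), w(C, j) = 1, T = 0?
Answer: -17568*I ≈ -17568.0*I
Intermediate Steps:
h = -10 (h = (0 + 2)*(0 - 5) = 2*(-5) = -10)
D(v, F) = I (D(v, F) = √(-1) = I)
O = I ≈ 1.0*I
(-144/O)*(-134 + L(12)) = (-144*(-I))*(-134 + 12) = -(-144)*I*(-122) = (144*I)*(-122) = -17568*I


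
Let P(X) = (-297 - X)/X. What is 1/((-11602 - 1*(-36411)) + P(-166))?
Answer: 166/4118425 ≈ 4.0307e-5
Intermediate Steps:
P(X) = (-297 - X)/X
1/((-11602 - 1*(-36411)) + P(-166)) = 1/((-11602 - 1*(-36411)) + (-297 - 1*(-166))/(-166)) = 1/((-11602 + 36411) - (-297 + 166)/166) = 1/(24809 - 1/166*(-131)) = 1/(24809 + 131/166) = 1/(4118425/166) = 166/4118425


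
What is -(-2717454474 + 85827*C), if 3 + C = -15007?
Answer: 4005717744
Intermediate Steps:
C = -15010 (C = -3 - 15007 = -15010)
-(-2717454474 + 85827*C) = -85827/(1/(-15010 - 31662)) = -85827/(1/(-46672)) = -85827/(-1/46672) = -85827*(-46672) = 4005717744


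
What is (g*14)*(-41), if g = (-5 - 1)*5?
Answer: 17220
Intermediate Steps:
g = -30 (g = -6*5 = -30)
(g*14)*(-41) = -30*14*(-41) = -420*(-41) = 17220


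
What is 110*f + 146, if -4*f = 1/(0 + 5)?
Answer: 281/2 ≈ 140.50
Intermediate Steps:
f = -1/20 (f = -1/(4*(0 + 5)) = -¼/5 = -¼*⅕ = -1/20 ≈ -0.050000)
110*f + 146 = 110*(-1/20) + 146 = -11/2 + 146 = 281/2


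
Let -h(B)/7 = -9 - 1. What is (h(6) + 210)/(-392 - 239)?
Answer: -280/631 ≈ -0.44374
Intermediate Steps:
h(B) = 70 (h(B) = -7*(-9 - 1) = -7*(-10) = 70)
(h(6) + 210)/(-392 - 239) = (70 + 210)/(-392 - 239) = 280/(-631) = 280*(-1/631) = -280/631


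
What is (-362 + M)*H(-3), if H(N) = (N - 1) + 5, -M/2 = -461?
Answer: 560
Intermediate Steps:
M = 922 (M = -2*(-461) = 922)
H(N) = 4 + N (H(N) = (-1 + N) + 5 = 4 + N)
(-362 + M)*H(-3) = (-362 + 922)*(4 - 3) = 560*1 = 560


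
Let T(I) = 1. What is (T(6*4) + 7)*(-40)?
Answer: -320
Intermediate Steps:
(T(6*4) + 7)*(-40) = (1 + 7)*(-40) = 8*(-40) = -320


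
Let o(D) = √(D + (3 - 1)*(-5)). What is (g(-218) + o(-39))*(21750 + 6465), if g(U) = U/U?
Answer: 28215 + 197505*I ≈ 28215.0 + 1.9751e+5*I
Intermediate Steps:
g(U) = 1
o(D) = √(-10 + D) (o(D) = √(D + 2*(-5)) = √(D - 10) = √(-10 + D))
(g(-218) + o(-39))*(21750 + 6465) = (1 + √(-10 - 39))*(21750 + 6465) = (1 + √(-49))*28215 = (1 + 7*I)*28215 = 28215 + 197505*I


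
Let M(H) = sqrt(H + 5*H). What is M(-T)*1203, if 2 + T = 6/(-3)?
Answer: 2406*sqrt(6) ≈ 5893.5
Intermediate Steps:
T = -4 (T = -2 + 6/(-3) = -2 + 6*(-1/3) = -2 - 2 = -4)
M(H) = sqrt(6)*sqrt(H) (M(H) = sqrt(6*H) = sqrt(6)*sqrt(H))
M(-T)*1203 = (sqrt(6)*sqrt(-1*(-4)))*1203 = (sqrt(6)*sqrt(4))*1203 = (sqrt(6)*2)*1203 = (2*sqrt(6))*1203 = 2406*sqrt(6)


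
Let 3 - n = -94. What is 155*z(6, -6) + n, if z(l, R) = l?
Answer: 1027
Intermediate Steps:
n = 97 (n = 3 - 1*(-94) = 3 + 94 = 97)
155*z(6, -6) + n = 155*6 + 97 = 930 + 97 = 1027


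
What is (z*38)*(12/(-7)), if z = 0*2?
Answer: 0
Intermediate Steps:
z = 0
(z*38)*(12/(-7)) = (0*38)*(12/(-7)) = 0*(12*(-⅐)) = 0*(-12/7) = 0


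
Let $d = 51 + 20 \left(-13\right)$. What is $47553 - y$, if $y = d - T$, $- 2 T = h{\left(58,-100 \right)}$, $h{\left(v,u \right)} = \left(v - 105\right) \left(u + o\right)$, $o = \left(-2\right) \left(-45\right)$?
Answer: $47527$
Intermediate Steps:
$o = 90$
$h{\left(v,u \right)} = \left(-105 + v\right) \left(90 + u\right)$ ($h{\left(v,u \right)} = \left(v - 105\right) \left(u + 90\right) = \left(-105 + v\right) \left(90 + u\right)$)
$d = -209$ ($d = 51 - 260 = -209$)
$T = -235$ ($T = - \frac{-9450 - -10500 + 90 \cdot 58 - 5800}{2} = - \frac{-9450 + 10500 + 5220 - 5800}{2} = \left(- \frac{1}{2}\right) 470 = -235$)
$y = 26$ ($y = -209 - -235 = -209 + 235 = 26$)
$47553 - y = 47553 - 26 = 47527$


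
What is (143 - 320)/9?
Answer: -59/3 ≈ -19.667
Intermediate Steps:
(143 - 320)/9 = -177*⅑ = -59/3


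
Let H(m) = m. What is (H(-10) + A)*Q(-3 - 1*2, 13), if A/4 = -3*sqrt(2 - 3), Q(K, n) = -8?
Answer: 80 + 96*I ≈ 80.0 + 96.0*I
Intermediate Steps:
A = -12*I (A = 4*(-3*sqrt(2 - 3)) = 4*(-3*I) = -12*I ≈ -12.0*I)
(H(-10) + A)*Q(-3 - 1*2, 13) = (-10 - 12*I)*(-8) = 80 + 96*I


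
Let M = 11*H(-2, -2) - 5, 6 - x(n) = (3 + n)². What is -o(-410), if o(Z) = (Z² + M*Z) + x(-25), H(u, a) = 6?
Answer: -142612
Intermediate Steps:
x(n) = 6 - (3 + n)²
M = 61 (M = 11*6 - 5 = 66 - 5 = 61)
o(Z) = -478 + Z² + 61*Z (o(Z) = (Z² + 61*Z) + (6 - (3 - 25)²) = (Z² + 61*Z) + (6 - 1*(-22)²) = (Z² + 61*Z) + (6 - 1*484) = (Z² + 61*Z) + (6 - 484) = (Z² + 61*Z) - 478 = -478 + Z² + 61*Z)
-o(-410) = -(-478 + (-410)² + 61*(-410)) = -(-478 + 168100 - 25010) = -1*142612 = -142612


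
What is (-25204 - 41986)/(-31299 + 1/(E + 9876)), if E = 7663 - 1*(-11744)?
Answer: 983762385/458264308 ≈ 2.1467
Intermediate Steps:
E = 19407 (E = 7663 + 11744 = 19407)
(-25204 - 41986)/(-31299 + 1/(E + 9876)) = (-25204 - 41986)/(-31299 + 1/(19407 + 9876)) = -67190/(-31299 + 1/29283) = -67190/(-916528616/29283) = -67190*(-29283/916528616) = 983762385/458264308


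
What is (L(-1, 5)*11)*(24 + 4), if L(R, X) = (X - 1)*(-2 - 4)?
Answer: -7392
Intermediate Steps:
L(R, X) = 6 - 6*X (L(R, X) = (-1 + X)*(-6) = 6 - 6*X)
(L(-1, 5)*11)*(24 + 4) = ((6 - 6*5)*11)*(24 + 4) = ((6 - 30)*11)*28 = -24*11*28 = -264*28 = -7392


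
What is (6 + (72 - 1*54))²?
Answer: 576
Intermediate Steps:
(6 + (72 - 1*54))² = (6 + (72 - 54))² = (6 + 18)² = 24² = 576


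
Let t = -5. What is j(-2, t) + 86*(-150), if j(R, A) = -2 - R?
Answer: -12900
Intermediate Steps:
j(-2, t) + 86*(-150) = (-2 - 1*(-2)) + 86*(-150) = (-2 + 2) - 12900 = 0 - 12900 = -12900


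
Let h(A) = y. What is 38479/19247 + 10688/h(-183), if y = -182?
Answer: -99354379/1751477 ≈ -56.726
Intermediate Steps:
h(A) = -182
38479/19247 + 10688/h(-183) = 38479/19247 + 10688/(-182) = 38479*(1/19247) + 10688*(-1/182) = 38479/19247 - 5344/91 = -99354379/1751477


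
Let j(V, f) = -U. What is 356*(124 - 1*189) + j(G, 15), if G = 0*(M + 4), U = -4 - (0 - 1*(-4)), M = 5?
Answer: -23132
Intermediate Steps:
U = -8 (U = -4 - (0 + 4) = -4 - 1*4 = -4 - 4 = -8)
G = 0 (G = 0*(5 + 4) = 0*9 = 0)
j(V, f) = 8 (j(V, f) = -1*(-8) = 8)
356*(124 - 1*189) + j(G, 15) = 356*(124 - 1*189) + 8 = 356*(124 - 189) + 8 = 356*(-65) + 8 = -23140 + 8 = -23132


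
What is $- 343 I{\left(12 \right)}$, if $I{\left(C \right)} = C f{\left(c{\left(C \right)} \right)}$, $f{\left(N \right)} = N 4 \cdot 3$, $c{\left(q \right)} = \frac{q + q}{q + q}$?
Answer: $-49392$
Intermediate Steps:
$c{\left(q \right)} = 1$ ($c{\left(q \right)} = \frac{2 q}{2 q} = 2 q \frac{1}{2 q} = 1$)
$f{\left(N \right)} = 12 N$ ($f{\left(N \right)} = 4 N 3 = 12 N$)
$I{\left(C \right)} = 12 C$ ($I{\left(C \right)} = C 12 \cdot 1 = C 12 = 12 C$)
$- 343 I{\left(12 \right)} = - 343 \cdot 12 \cdot 12 = \left(-343\right) 144 = -49392$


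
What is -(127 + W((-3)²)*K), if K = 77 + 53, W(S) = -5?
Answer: 523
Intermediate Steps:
K = 130
-(127 + W((-3)²)*K) = -(127 - 5*130) = -(127 - 650) = -1*(-523) = 523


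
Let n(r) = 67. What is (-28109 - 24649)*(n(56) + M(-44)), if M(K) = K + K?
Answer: 1107918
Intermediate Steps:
M(K) = 2*K
(-28109 - 24649)*(n(56) + M(-44)) = (-28109 - 24649)*(67 + 2*(-44)) = -52758*(67 - 88) = -52758*(-21) = 1107918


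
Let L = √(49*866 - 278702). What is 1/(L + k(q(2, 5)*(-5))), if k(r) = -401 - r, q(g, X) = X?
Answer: -94/94411 - 3*I*√6563/188822 ≈ -0.00099565 - 0.0012871*I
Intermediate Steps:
L = 6*I*√6563 (L = √(42434 - 278702) = √(-236268) = 6*I*√6563 ≈ 486.07*I)
1/(L + k(q(2, 5)*(-5))) = 1/(6*I*√6563 + (-401 - 5*(-5))) = 1/(6*I*√6563 + (-401 - 1*(-25))) = 1/(6*I*√6563 + (-401 + 25)) = 1/(6*I*√6563 - 376) = 1/(-376 + 6*I*√6563)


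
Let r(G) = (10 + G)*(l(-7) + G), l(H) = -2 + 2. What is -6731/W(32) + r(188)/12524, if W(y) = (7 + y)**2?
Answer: -6920335/4762251 ≈ -1.4532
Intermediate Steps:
l(H) = 0
r(G) = G*(10 + G) (r(G) = (10 + G)*(0 + G) = (10 + G)*G = G*(10 + G))
-6731/W(32) + r(188)/12524 = -6731/(7 + 32)**2 + (188*(10 + 188))/12524 = -6731/(39**2) + (188*198)*(1/12524) = -6731/1521 + 37224*(1/12524) = -6731*1/1521 + 9306/3131 = -6731/1521 + 9306/3131 = -6920335/4762251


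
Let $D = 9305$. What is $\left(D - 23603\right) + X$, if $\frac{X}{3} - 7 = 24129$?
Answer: $58110$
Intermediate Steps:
$X = 72408$ ($X = 21 + 3 \cdot 24129 = 21 + 72387 = 72408$)
$\left(D - 23603\right) + X = \left(9305 - 23603\right) + 72408 = -14298 + 72408 = 58110$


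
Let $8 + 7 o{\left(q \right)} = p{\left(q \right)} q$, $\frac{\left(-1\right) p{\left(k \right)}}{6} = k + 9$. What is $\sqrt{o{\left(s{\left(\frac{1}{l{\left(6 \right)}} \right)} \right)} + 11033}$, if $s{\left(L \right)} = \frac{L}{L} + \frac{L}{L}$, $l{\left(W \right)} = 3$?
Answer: $\sqrt{11013} \approx 104.94$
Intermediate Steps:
$p{\left(k \right)} = -54 - 6 k$ ($p{\left(k \right)} = - 6 \left(k + 9\right) = - 6 \left(9 + k\right) = -54 - 6 k$)
$s{\left(L \right)} = 2$ ($s{\left(L \right)} = 1 + 1 = 2$)
$o{\left(q \right)} = - \frac{8}{7} + \frac{q \left(-54 - 6 q\right)}{7}$ ($o{\left(q \right)} = - \frac{8}{7} + \frac{\left(-54 - 6 q\right) q}{7} = - \frac{8}{7} + \frac{q \left(-54 - 6 q\right)}{7}$)
$\sqrt{o{\left(s{\left(\frac{1}{l{\left(6 \right)}} \right)} \right)} + 11033} = \sqrt{\left(- \frac{8}{7} - \frac{12 \left(9 + 2\right)}{7}\right) + 11033} = \sqrt{\left(- \frac{8}{7} - \frac{12}{7} \cdot 11\right) + 11033} = \sqrt{\left(- \frac{8}{7} - \frac{132}{7}\right) + 11033} = \sqrt{-20 + 11033} = \sqrt{11013}$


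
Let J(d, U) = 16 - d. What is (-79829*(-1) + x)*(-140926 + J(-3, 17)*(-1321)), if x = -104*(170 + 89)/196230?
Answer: -260075136428735/19623 ≈ -1.3254e+10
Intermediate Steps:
x = -13468/98115 (x = -104*259*(1/196230) = -26936*1/196230 = -13468/98115 ≈ -0.13727)
(-79829*(-1) + x)*(-140926 + J(-3, 17)*(-1321)) = (-79829*(-1) - 13468/98115)*(-140926 + (16 - 1*(-3))*(-1321)) = (79829 - 13468/98115)*(-140926 + (16 + 3)*(-1321)) = 7832408867*(-140926 + 19*(-1321))/98115 = 7832408867*(-140926 - 25099)/98115 = (7832408867/98115)*(-166025) = -260075136428735/19623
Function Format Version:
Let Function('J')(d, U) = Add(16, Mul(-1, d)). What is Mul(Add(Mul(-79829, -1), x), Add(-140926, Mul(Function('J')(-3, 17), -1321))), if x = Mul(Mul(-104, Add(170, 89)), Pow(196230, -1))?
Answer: Rational(-260075136428735, 19623) ≈ -1.3254e+10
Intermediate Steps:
x = Rational(-13468, 98115) (x = Mul(Mul(-104, 259), Rational(1, 196230)) = Mul(-26936, Rational(1, 196230)) = Rational(-13468, 98115) ≈ -0.13727)
Mul(Add(Mul(-79829, -1), x), Add(-140926, Mul(Function('J')(-3, 17), -1321))) = Mul(Add(Mul(-79829, -1), Rational(-13468, 98115)), Add(-140926, Mul(Add(16, Mul(-1, -3)), -1321))) = Mul(Add(79829, Rational(-13468, 98115)), Add(-140926, Mul(Add(16, 3), -1321))) = Mul(Rational(7832408867, 98115), Add(-140926, Mul(19, -1321))) = Mul(Rational(7832408867, 98115), Add(-140926, -25099)) = Mul(Rational(7832408867, 98115), -166025) = Rational(-260075136428735, 19623)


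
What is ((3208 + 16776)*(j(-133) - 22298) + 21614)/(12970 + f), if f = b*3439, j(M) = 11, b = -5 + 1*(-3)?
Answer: 222680897/7271 ≈ 30626.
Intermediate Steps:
b = -8 (b = -5 - 3 = -8)
f = -27512 (f = -8*3439 = -27512)
((3208 + 16776)*(j(-133) - 22298) + 21614)/(12970 + f) = ((3208 + 16776)*(11 - 22298) + 21614)/(12970 - 27512) = (19984*(-22287) + 21614)/(-14542) = (-445383408 + 21614)*(-1/14542) = -445361794*(-1/14542) = 222680897/7271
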